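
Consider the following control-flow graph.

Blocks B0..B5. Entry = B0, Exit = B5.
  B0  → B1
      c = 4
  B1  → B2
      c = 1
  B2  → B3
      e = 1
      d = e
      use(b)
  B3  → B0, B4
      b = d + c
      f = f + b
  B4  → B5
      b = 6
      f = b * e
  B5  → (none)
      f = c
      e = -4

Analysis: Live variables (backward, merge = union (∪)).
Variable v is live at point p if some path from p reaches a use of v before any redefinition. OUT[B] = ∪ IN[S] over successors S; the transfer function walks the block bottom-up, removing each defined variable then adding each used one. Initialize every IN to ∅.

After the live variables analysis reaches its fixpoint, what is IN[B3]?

Per-block solution:
  B0: | IN={b, f} | OUT={b, f}
  B1: | IN={b, f} | OUT={b, c, f}
  B2: | IN={b, c, f} | OUT={c, d, e, f}
  B3: | IN={c, d, e, f} | OUT={b, c, e, f}
  B4: | IN={c, e} | OUT={c}
  B5: | IN={c} | OUT={}

Merge at B3: OUT[B3] = IN[B0] ⊔ IN[B4] = {b, c, e, f}
Applying B3's transfer function to that OUT value gives IN[B3] (row B3 above).

Answer: {c, d, e, f}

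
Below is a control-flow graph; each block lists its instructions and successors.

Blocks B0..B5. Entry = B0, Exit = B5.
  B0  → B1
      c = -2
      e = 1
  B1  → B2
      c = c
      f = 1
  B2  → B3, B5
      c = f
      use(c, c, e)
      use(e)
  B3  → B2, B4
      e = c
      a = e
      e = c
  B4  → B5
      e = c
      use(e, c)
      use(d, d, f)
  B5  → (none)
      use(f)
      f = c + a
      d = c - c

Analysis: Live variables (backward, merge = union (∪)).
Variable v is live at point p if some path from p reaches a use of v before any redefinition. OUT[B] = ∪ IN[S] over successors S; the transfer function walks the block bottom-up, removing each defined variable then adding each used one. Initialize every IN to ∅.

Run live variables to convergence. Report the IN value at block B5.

Answer: {a, c, f}

Working:
Fixpoint table:
  B0:   IN={a, d}   OUT={a, c, d, e}
  B1:   IN={a, c, d, e}   OUT={a, d, e, f}
  B2:   IN={a, d, e, f}   OUT={a, c, d, f}
  B3:   IN={c, d, f}   OUT={a, c, d, e, f}
  B4:   IN={a, c, d, f}   OUT={a, c, f}
  B5:   IN={a, c, f}   OUT={}

B5 is the boundary node: OUT[B5] = {}
Applying B5's transfer function to that OUT value gives IN[B5] (row B5 above).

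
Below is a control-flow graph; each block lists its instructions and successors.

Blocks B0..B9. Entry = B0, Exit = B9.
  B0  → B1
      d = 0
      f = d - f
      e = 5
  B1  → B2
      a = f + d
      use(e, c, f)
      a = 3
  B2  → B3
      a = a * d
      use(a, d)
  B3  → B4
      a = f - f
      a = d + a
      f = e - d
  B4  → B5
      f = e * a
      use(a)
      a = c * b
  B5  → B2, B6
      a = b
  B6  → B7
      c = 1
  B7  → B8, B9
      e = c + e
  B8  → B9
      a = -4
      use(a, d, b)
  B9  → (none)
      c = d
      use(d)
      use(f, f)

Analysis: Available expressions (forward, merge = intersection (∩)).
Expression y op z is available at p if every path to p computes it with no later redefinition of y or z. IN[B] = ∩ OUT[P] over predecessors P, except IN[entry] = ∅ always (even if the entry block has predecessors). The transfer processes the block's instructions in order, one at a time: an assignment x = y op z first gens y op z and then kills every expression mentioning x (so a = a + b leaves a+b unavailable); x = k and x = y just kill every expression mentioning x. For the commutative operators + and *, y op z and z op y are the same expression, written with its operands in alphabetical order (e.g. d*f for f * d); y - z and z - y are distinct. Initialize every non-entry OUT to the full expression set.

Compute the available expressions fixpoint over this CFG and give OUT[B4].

Answer: {b*c, e-d}

Trace:
Fixpoint table:
  B0:   IN={}   OUT={}
  B1:   IN={}   OUT={d+f}
  B2:   IN={}   OUT={}
  B3:   IN={}   OUT={e-d}
  B4:   IN={e-d}   OUT={b*c, e-d}
  B5:   IN={b*c, e-d}   OUT={b*c, e-d}
  B6:   IN={b*c, e-d}   OUT={e-d}
  B7:   IN={e-d}   OUT={}
  B8:   IN={}   OUT={}
  B9:   IN={}   OUT={}

Merge at B4: IN[B4] = OUT[B3] = {e-d}
Applying B4's transfer function to that IN value gives OUT[B4] (row B4 above).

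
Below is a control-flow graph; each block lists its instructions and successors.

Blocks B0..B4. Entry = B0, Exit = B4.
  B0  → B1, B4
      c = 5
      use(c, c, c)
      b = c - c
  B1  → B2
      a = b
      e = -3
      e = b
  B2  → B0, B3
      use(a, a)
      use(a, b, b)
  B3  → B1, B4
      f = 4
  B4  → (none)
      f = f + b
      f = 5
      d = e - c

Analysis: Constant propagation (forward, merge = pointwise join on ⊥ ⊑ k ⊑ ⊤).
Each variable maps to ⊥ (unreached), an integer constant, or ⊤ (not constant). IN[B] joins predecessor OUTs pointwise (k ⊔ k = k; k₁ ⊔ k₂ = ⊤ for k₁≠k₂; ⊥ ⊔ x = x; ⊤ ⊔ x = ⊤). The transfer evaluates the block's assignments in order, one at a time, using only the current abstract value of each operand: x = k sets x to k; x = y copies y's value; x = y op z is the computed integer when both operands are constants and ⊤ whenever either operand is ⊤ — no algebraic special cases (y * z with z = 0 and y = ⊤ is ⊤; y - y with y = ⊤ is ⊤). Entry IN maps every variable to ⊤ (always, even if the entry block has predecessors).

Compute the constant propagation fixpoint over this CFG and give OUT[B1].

Fixpoint table:
  B0:   IN=(all ⊤)   OUT={b:0, c:5; rest ⊤}
  B1:   IN={b:0, c:5; rest ⊤}   OUT={a:0, b:0, c:5, e:0; rest ⊤}
  B2:   IN={a:0, b:0, c:5, e:0; rest ⊤}   OUT={a:0, b:0, c:5, e:0; rest ⊤}
  B3:   IN={a:0, b:0, c:5, e:0; rest ⊤}   OUT={a:0, b:0, c:5, e:0, f:4; rest ⊤}
  B4:   IN={b:0, c:5; rest ⊤}   OUT={b:0, c:5, f:5; rest ⊤}

Merge at B1: IN[B1] = OUT[B0] ⊔ OUT[B3] = {a: ⊤, b: 0, c: 5, d: ⊤, e: ⊤, f: ⊤}
Applying B1's transfer function to that IN value gives OUT[B1] (row B1 above).

Answer: {a: 0, b: 0, c: 5, d: ⊤, e: 0, f: ⊤}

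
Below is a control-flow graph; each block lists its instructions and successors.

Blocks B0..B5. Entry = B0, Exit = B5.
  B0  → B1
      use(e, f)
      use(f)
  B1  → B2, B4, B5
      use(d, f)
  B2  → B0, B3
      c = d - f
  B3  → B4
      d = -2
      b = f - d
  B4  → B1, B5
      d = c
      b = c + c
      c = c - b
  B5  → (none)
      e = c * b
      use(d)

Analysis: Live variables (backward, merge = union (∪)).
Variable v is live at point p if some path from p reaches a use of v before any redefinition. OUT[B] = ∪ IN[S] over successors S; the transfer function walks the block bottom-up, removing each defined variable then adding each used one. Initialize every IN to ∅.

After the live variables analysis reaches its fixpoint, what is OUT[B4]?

Converged values:
  B0:   IN={b, c, d, e, f}   OUT={b, c, d, e, f}
  B1:   IN={b, c, d, e, f}   OUT={b, c, d, e, f}
  B2:   IN={b, d, e, f}   OUT={b, c, d, e, f}
  B3:   IN={c, e, f}   OUT={c, e, f}
  B4:   IN={c, e, f}   OUT={b, c, d, e, f}
  B5:   IN={b, c, d}   OUT={}

Merge at B4: OUT[B4] = IN[B1] ⊔ IN[B5] = {b, c, d, e, f}

Answer: {b, c, d, e, f}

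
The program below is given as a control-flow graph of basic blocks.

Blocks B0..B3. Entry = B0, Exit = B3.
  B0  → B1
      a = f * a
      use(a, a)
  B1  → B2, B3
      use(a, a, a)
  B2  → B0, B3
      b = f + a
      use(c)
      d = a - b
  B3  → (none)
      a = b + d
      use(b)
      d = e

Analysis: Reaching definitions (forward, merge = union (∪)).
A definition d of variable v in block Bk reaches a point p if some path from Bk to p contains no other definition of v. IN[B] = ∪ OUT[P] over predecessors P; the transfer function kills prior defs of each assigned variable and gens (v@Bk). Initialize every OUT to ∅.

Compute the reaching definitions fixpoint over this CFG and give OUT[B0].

Answer: {a@B0, b@B2, d@B2}

Derivation:
Per-block solution:
  B0: | IN={a@B0, b@B2, d@B2} | OUT={a@B0, b@B2, d@B2}
  B1: | IN={a@B0, b@B2, d@B2} | OUT={a@B0, b@B2, d@B2}
  B2: | IN={a@B0, b@B2, d@B2} | OUT={a@B0, b@B2, d@B2}
  B3: | IN={a@B0, b@B2, d@B2} | OUT={a@B3, b@B2, d@B3}

Merge at B0 (entry node, so the boundary value {} is joined with the incoming edge(s)): IN[B0] = {} ⊔ OUT[B2] = {a@B0, b@B2, d@B2}
Applying B0's transfer function to that IN value gives OUT[B0] (row B0 above).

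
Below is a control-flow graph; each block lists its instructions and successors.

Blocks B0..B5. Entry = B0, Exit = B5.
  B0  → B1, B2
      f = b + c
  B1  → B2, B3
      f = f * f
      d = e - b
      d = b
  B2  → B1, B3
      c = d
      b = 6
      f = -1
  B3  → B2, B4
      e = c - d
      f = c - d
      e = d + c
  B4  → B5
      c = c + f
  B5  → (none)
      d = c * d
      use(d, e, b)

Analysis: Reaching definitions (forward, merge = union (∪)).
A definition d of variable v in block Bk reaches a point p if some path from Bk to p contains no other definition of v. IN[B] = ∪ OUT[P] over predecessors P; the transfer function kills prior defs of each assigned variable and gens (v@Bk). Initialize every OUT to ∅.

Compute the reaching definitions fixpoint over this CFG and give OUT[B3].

Answer: {b@B2, c@B2, d@B1, e@B3, f@B3}

Trace:
Fixpoint table:
  B0:   IN={}   OUT={f@B0}
  B1:   IN={b@B2, c@B2, d@B1, e@B3, f@B0, f@B2}   OUT={b@B2, c@B2, d@B1, e@B3, f@B1}
  B2:   IN={b@B2, c@B2, d@B1, e@B3, f@B0, f@B1, f@B3}   OUT={b@B2, c@B2, d@B1, e@B3, f@B2}
  B3:   IN={b@B2, c@B2, d@B1, e@B3, f@B1, f@B2}   OUT={b@B2, c@B2, d@B1, e@B3, f@B3}
  B4:   IN={b@B2, c@B2, d@B1, e@B3, f@B3}   OUT={b@B2, c@B4, d@B1, e@B3, f@B3}
  B5:   IN={b@B2, c@B4, d@B1, e@B3, f@B3}   OUT={b@B2, c@B4, d@B5, e@B3, f@B3}

Merge at B3: IN[B3] = OUT[B1] ⊔ OUT[B2] = {b@B2, c@B2, d@B1, e@B3, f@B1, f@B2}
Applying B3's transfer function to that IN value gives OUT[B3] (row B3 above).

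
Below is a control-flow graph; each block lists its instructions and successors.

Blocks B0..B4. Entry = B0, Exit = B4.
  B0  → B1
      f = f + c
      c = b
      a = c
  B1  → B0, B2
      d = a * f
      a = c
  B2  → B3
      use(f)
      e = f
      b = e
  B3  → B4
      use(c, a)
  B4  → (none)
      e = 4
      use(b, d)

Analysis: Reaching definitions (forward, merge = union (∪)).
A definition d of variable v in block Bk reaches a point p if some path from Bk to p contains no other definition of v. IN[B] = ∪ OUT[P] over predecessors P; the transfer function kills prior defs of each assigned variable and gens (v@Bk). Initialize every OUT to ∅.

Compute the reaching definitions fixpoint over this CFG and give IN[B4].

Answer: {a@B1, b@B2, c@B0, d@B1, e@B2, f@B0}

Derivation:
Fixpoint table:
  B0: | IN={a@B1, c@B0, d@B1, f@B0} | OUT={a@B0, c@B0, d@B1, f@B0}
  B1: | IN={a@B0, c@B0, d@B1, f@B0} | OUT={a@B1, c@B0, d@B1, f@B0}
  B2: | IN={a@B1, c@B0, d@B1, f@B0} | OUT={a@B1, b@B2, c@B0, d@B1, e@B2, f@B0}
  B3: | IN={a@B1, b@B2, c@B0, d@B1, e@B2, f@B0} | OUT={a@B1, b@B2, c@B0, d@B1, e@B2, f@B0}
  B4: | IN={a@B1, b@B2, c@B0, d@B1, e@B2, f@B0} | OUT={a@B1, b@B2, c@B0, d@B1, e@B4, f@B0}

Merge at B4: IN[B4] = OUT[B3] = {a@B1, b@B2, c@B0, d@B1, e@B2, f@B0}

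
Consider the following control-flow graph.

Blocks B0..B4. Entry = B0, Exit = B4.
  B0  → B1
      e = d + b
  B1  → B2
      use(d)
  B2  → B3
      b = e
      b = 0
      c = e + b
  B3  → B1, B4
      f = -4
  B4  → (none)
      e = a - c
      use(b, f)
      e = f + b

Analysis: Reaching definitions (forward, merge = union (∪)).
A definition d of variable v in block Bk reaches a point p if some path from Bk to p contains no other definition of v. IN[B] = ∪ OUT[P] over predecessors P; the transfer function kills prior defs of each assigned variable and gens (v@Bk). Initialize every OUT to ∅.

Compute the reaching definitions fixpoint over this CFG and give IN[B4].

Per-block solution:
  B0:   IN={}   OUT={e@B0}
  B1:   IN={b@B2, c@B2, e@B0, f@B3}   OUT={b@B2, c@B2, e@B0, f@B3}
  B2:   IN={b@B2, c@B2, e@B0, f@B3}   OUT={b@B2, c@B2, e@B0, f@B3}
  B3:   IN={b@B2, c@B2, e@B0, f@B3}   OUT={b@B2, c@B2, e@B0, f@B3}
  B4:   IN={b@B2, c@B2, e@B0, f@B3}   OUT={b@B2, c@B2, e@B4, f@B3}

Merge at B4: IN[B4] = OUT[B3] = {b@B2, c@B2, e@B0, f@B3}

Answer: {b@B2, c@B2, e@B0, f@B3}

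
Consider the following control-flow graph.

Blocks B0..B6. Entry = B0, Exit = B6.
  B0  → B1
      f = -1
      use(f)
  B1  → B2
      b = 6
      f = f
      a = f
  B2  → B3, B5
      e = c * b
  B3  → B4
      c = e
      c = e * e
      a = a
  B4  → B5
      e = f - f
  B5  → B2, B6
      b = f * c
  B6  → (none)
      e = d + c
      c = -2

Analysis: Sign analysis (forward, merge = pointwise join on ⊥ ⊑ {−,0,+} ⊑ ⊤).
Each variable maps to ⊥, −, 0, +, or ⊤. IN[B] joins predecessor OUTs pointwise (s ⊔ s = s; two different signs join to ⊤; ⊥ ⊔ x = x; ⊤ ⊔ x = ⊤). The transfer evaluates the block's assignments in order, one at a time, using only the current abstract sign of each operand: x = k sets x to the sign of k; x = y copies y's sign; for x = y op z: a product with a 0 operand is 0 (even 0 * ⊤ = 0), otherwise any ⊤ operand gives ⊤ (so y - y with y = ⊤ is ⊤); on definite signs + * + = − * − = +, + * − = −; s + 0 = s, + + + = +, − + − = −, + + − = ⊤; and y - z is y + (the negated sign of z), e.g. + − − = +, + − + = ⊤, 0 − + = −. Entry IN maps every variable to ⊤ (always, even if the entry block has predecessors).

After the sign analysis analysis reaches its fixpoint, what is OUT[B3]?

Answer: {a: -, b: ⊤, c: ⊤, d: ⊤, e: ⊤, f: -}

Working:
Per-block solution:
  B0:   IN=(all ⊤)   OUT={f:-; rest ⊤}
  B1:   IN={f:-; rest ⊤}   OUT={a:-, b:+, f:-; rest ⊤}
  B2:   IN={a:-, f:-; rest ⊤}   OUT={a:-, f:-; rest ⊤}
  B3:   IN={a:-, f:-; rest ⊤}   OUT={a:-, f:-; rest ⊤}
  B4:   IN={a:-, f:-; rest ⊤}   OUT={a:-, f:-; rest ⊤}
  B5:   IN={a:-, f:-; rest ⊤}   OUT={a:-, f:-; rest ⊤}
  B6:   IN={a:-, f:-; rest ⊤}   OUT={a:-, c:-, f:-; rest ⊤}

Merge at B3: IN[B3] = OUT[B2] = {a: -, b: ⊤, c: ⊤, d: ⊤, e: ⊤, f: -}
Applying B3's transfer function to that IN value gives OUT[B3] (row B3 above).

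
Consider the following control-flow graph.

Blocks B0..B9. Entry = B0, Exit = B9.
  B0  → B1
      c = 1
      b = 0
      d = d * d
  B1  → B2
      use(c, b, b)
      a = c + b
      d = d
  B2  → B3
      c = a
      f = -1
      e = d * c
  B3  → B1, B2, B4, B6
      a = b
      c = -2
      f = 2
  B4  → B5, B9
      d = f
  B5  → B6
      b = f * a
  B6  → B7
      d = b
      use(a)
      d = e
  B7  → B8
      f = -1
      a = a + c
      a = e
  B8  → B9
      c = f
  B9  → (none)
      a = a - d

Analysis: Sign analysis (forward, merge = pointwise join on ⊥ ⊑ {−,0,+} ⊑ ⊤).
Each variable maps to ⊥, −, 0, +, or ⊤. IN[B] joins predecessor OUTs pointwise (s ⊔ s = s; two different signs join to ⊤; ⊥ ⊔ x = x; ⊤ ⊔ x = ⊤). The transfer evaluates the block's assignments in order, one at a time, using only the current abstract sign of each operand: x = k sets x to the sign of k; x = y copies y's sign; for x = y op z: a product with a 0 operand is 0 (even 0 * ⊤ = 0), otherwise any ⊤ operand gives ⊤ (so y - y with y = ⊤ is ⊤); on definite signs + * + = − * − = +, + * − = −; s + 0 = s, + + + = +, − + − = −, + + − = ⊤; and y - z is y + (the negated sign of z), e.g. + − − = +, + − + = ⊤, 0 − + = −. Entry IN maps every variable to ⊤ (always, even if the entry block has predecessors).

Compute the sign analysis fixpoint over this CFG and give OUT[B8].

Per-block solution:
  B0: | IN=(all ⊤) | OUT={b:0, c:+; rest ⊤}
  B1: | IN={b:0; rest ⊤} | OUT={b:0; rest ⊤}
  B2: | IN={b:0; rest ⊤} | OUT={b:0, f:-; rest ⊤}
  B3: | IN={b:0, f:-; rest ⊤} | OUT={a:0, b:0, c:-, f:+; rest ⊤}
  B4: | IN={a:0, b:0, c:-, f:+; rest ⊤} | OUT={a:0, b:0, c:-, d:+, f:+; rest ⊤}
  B5: | IN={a:0, b:0, c:-, d:+, f:+; rest ⊤} | OUT={a:0, b:0, c:-, d:+, f:+; rest ⊤}
  B6: | IN={a:0, b:0, c:-, f:+; rest ⊤} | OUT={a:0, b:0, c:-, f:+; rest ⊤}
  B7: | IN={a:0, b:0, c:-, f:+; rest ⊤} | OUT={b:0, c:-, f:-; rest ⊤}
  B8: | IN={b:0, c:-, f:-; rest ⊤} | OUT={b:0, c:-, f:-; rest ⊤}
  B9: | IN={b:0, c:-; rest ⊤} | OUT={b:0, c:-; rest ⊤}

Merge at B8: IN[B8] = OUT[B7] = {a: ⊤, b: 0, c: -, d: ⊤, e: ⊤, f: -}
Applying B8's transfer function to that IN value gives OUT[B8] (row B8 above).

Answer: {a: ⊤, b: 0, c: -, d: ⊤, e: ⊤, f: -}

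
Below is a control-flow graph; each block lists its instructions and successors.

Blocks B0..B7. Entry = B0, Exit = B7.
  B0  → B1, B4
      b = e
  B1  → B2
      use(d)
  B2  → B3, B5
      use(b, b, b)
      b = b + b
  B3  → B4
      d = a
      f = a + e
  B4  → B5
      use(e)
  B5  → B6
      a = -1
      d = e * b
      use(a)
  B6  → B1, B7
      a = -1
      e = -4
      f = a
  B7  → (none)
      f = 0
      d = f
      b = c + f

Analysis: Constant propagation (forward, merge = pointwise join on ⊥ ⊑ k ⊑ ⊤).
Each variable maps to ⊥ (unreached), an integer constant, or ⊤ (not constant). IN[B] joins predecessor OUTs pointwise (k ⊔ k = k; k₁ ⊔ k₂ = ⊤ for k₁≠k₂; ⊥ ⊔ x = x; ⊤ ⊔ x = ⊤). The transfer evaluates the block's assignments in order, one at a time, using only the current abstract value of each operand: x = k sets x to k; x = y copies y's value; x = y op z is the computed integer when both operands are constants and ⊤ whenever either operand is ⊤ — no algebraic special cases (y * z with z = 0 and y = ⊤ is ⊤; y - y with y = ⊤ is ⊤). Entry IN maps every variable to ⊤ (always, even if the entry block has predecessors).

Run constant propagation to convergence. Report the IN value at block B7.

Answer: {a: -1, b: ⊤, c: ⊤, d: ⊤, e: -4, f: -1}

Working:
Converged values:
  B0:  IN=(all ⊤)  OUT=(all ⊤)
  B1:  IN=(all ⊤)  OUT=(all ⊤)
  B2:  IN=(all ⊤)  OUT=(all ⊤)
  B3:  IN=(all ⊤)  OUT=(all ⊤)
  B4:  IN=(all ⊤)  OUT=(all ⊤)
  B5:  IN=(all ⊤)  OUT={a:-1; rest ⊤}
  B6:  IN={a:-1; rest ⊤}  OUT={a:-1, e:-4, f:-1; rest ⊤}
  B7:  IN={a:-1, e:-4, f:-1; rest ⊤}  OUT={a:-1, d:0, e:-4, f:0; rest ⊤}

Merge at B7: IN[B7] = OUT[B6] = {a: -1, b: ⊤, c: ⊤, d: ⊤, e: -4, f: -1}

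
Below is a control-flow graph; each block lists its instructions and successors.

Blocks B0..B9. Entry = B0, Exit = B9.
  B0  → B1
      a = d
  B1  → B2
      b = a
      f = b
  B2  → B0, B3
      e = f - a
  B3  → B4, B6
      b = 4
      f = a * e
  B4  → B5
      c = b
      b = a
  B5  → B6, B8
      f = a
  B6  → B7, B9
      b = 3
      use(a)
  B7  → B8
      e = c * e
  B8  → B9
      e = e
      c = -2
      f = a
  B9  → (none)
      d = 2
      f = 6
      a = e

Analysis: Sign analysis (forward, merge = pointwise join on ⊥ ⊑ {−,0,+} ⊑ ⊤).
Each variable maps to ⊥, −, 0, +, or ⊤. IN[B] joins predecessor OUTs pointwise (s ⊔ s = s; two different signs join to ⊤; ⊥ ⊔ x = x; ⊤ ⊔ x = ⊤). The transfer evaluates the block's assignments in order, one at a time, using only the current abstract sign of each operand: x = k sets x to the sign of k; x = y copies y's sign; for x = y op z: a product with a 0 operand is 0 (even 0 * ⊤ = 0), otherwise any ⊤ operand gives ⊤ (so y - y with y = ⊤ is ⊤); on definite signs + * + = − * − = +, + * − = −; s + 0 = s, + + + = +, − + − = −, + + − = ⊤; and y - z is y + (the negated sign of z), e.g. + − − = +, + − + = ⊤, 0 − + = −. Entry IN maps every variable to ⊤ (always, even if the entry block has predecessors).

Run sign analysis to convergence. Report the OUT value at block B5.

Answer: {a: ⊤, b: ⊤, c: +, d: ⊤, e: ⊤, f: ⊤}

Working:
Fixpoint table:
  B0:   IN=(all ⊤)   OUT=(all ⊤)
  B1:   IN=(all ⊤)   OUT=(all ⊤)
  B2:   IN=(all ⊤)   OUT=(all ⊤)
  B3:   IN=(all ⊤)   OUT={b:+; rest ⊤}
  B4:   IN={b:+; rest ⊤}   OUT={c:+; rest ⊤}
  B5:   IN={c:+; rest ⊤}   OUT={c:+; rest ⊤}
  B6:   IN=(all ⊤)   OUT={b:+; rest ⊤}
  B7:   IN={b:+; rest ⊤}   OUT={b:+; rest ⊤}
  B8:   IN=(all ⊤)   OUT={c:-; rest ⊤}
  B9:   IN=(all ⊤)   OUT={d:+, f:+; rest ⊤}

Merge at B5: IN[B5] = OUT[B4] = {a: ⊤, b: ⊤, c: +, d: ⊤, e: ⊤, f: ⊤}
Applying B5's transfer function to that IN value gives OUT[B5] (row B5 above).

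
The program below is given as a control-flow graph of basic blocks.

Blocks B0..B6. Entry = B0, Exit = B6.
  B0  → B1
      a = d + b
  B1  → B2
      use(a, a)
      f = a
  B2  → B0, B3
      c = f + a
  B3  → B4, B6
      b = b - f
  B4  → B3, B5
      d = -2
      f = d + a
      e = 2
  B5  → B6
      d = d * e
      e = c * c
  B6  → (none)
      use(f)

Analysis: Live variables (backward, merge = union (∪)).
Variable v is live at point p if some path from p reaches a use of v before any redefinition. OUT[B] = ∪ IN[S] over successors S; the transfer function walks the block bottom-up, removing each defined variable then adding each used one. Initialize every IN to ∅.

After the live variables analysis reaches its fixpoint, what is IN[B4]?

Per-block solution:
  B0:  IN={b, d}  OUT={a, b, d}
  B1:  IN={a, b, d}  OUT={a, b, d, f}
  B2:  IN={a, b, d, f}  OUT={a, b, c, d, f}
  B3:  IN={a, b, c, f}  OUT={a, b, c, f}
  B4:  IN={a, b, c}  OUT={a, b, c, d, e, f}
  B5:  IN={c, d, e, f}  OUT={f}
  B6:  IN={f}  OUT={}

Merge at B4: OUT[B4] = IN[B3] ⊔ IN[B5] = {a, b, c, d, e, f}
Applying B4's transfer function to that OUT value gives IN[B4] (row B4 above).

Answer: {a, b, c}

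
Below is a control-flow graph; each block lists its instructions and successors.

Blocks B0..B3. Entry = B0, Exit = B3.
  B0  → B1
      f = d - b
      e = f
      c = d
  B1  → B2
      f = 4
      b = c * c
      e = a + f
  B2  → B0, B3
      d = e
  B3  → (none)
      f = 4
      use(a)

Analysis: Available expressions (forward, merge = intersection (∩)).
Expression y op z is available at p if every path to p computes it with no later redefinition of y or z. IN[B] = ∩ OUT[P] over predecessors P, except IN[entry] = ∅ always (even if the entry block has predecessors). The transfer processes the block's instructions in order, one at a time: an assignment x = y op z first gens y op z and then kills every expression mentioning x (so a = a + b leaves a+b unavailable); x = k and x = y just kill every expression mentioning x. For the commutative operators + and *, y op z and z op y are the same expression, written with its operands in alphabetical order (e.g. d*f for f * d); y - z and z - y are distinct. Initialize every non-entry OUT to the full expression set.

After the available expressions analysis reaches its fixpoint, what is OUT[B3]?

Fixpoint table:
  B0:  IN={}  OUT={d-b}
  B1:  IN={d-b}  OUT={a+f, c*c}
  B2:  IN={a+f, c*c}  OUT={a+f, c*c}
  B3:  IN={a+f, c*c}  OUT={c*c}

Merge at B3: IN[B3] = OUT[B2] = {a+f, c*c}
Applying B3's transfer function to that IN value gives OUT[B3] (row B3 above).

Answer: {c*c}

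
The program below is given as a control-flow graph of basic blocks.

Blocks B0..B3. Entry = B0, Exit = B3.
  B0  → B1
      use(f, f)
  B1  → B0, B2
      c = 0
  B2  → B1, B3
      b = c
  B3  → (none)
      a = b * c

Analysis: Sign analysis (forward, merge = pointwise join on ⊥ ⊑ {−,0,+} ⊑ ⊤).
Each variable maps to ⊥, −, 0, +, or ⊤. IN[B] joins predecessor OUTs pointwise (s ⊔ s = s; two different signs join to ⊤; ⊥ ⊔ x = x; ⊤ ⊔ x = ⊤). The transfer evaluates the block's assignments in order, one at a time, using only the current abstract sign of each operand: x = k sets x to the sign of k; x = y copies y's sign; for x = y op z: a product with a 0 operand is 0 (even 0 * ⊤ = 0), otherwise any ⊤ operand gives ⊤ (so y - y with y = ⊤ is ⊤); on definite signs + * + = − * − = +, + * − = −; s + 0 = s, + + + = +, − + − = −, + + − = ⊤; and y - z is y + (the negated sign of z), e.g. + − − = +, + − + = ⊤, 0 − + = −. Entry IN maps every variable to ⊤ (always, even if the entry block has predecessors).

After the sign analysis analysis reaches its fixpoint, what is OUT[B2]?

Answer: {a: ⊤, b: 0, c: 0, d: ⊤, e: ⊤, f: ⊤}

Trace:
Fixpoint table:
  B0: | IN=(all ⊤) | OUT=(all ⊤)
  B1: | IN=(all ⊤) | OUT={c:0; rest ⊤}
  B2: | IN={c:0; rest ⊤} | OUT={b:0, c:0; rest ⊤}
  B3: | IN={b:0, c:0; rest ⊤} | OUT={a:0, b:0, c:0; rest ⊤}

Merge at B2: IN[B2] = OUT[B1] = {a: ⊤, b: ⊤, c: 0, d: ⊤, e: ⊤, f: ⊤}
Applying B2's transfer function to that IN value gives OUT[B2] (row B2 above).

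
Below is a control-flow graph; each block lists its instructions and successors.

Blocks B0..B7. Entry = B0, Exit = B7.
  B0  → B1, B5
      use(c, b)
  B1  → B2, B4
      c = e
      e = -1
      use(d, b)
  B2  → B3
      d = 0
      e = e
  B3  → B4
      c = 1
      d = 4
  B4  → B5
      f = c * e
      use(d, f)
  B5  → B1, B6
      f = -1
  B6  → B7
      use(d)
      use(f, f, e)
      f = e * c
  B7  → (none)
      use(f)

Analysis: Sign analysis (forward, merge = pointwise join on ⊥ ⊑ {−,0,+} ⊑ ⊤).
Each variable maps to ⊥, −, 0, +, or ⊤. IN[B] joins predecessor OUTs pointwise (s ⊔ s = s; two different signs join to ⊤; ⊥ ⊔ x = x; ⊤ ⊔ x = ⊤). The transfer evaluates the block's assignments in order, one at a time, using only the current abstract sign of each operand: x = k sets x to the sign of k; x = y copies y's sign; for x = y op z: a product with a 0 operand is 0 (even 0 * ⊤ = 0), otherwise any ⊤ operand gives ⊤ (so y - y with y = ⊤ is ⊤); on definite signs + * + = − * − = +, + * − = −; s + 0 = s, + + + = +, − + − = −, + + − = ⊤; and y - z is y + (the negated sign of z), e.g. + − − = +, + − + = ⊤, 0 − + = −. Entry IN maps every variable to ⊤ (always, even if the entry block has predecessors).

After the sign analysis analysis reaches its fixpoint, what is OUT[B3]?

Answer: {a: ⊤, b: ⊤, c: +, d: +, e: -, f: ⊤}

Derivation:
Per-block solution:
  B0:   IN=(all ⊤)   OUT=(all ⊤)
  B1:   IN=(all ⊤)   OUT={e:-; rest ⊤}
  B2:   IN={e:-; rest ⊤}   OUT={d:0, e:-; rest ⊤}
  B3:   IN={d:0, e:-; rest ⊤}   OUT={c:+, d:+, e:-; rest ⊤}
  B4:   IN={e:-; rest ⊤}   OUT={e:-; rest ⊤}
  B5:   IN=(all ⊤)   OUT={f:-; rest ⊤}
  B6:   IN={f:-; rest ⊤}   OUT=(all ⊤)
  B7:   IN=(all ⊤)   OUT=(all ⊤)

Merge at B3: IN[B3] = OUT[B2] = {a: ⊤, b: ⊤, c: ⊤, d: 0, e: -, f: ⊤}
Applying B3's transfer function to that IN value gives OUT[B3] (row B3 above).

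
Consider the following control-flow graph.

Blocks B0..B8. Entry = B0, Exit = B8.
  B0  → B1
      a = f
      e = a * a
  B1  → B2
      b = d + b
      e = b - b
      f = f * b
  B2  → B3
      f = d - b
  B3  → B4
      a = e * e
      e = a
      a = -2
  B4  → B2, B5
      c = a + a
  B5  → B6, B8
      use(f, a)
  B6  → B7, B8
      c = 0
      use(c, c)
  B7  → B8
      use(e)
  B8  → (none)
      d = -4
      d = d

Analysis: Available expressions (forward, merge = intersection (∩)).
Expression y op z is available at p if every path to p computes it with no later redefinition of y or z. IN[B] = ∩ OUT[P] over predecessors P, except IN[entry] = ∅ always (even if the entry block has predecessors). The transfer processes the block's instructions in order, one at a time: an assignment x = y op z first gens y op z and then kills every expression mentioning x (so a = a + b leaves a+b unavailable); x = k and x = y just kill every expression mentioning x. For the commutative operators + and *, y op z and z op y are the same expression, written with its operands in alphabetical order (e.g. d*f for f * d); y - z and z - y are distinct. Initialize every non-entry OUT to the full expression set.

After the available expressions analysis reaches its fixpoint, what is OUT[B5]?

Answer: {a+a, b-b, d-b}

Trace:
Converged values:
  B0:   IN={}   OUT={a*a}
  B1:   IN={a*a}   OUT={a*a, b-b}
  B2:   IN={b-b}   OUT={b-b, d-b}
  B3:   IN={b-b, d-b}   OUT={b-b, d-b}
  B4:   IN={b-b, d-b}   OUT={a+a, b-b, d-b}
  B5:   IN={a+a, b-b, d-b}   OUT={a+a, b-b, d-b}
  B6:   IN={a+a, b-b, d-b}   OUT={a+a, b-b, d-b}
  B7:   IN={a+a, b-b, d-b}   OUT={a+a, b-b, d-b}
  B8:   IN={a+a, b-b, d-b}   OUT={a+a, b-b}

Merge at B5: IN[B5] = OUT[B4] = {a+a, b-b, d-b}
Applying B5's transfer function to that IN value gives OUT[B5] (row B5 above).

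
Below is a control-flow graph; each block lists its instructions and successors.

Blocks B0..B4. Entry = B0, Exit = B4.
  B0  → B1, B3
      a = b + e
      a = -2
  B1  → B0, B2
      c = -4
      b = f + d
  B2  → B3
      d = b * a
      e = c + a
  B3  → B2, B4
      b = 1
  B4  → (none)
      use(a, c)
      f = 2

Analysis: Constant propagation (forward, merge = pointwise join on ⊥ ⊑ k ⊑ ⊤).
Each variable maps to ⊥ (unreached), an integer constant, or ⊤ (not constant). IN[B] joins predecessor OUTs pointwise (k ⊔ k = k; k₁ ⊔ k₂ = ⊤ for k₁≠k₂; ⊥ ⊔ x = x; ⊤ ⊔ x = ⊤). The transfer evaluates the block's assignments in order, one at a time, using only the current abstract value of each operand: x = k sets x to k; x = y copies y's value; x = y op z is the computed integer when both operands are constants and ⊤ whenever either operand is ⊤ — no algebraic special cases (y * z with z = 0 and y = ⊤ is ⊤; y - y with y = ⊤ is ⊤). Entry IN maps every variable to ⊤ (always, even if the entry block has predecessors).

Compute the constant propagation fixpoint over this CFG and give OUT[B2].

Fixpoint table:
  B0:   IN=(all ⊤)   OUT={a:-2; rest ⊤}
  B1:   IN={a:-2; rest ⊤}   OUT={a:-2, c:-4; rest ⊤}
  B2:   IN={a:-2; rest ⊤}   OUT={a:-2; rest ⊤}
  B3:   IN={a:-2; rest ⊤}   OUT={a:-2, b:1; rest ⊤}
  B4:   IN={a:-2, b:1; rest ⊤}   OUT={a:-2, b:1, f:2; rest ⊤}

Merge at B2: IN[B2] = OUT[B1] ⊔ OUT[B3] = {a: -2, b: ⊤, c: ⊤, d: ⊤, e: ⊤, f: ⊤}
Applying B2's transfer function to that IN value gives OUT[B2] (row B2 above).

Answer: {a: -2, b: ⊤, c: ⊤, d: ⊤, e: ⊤, f: ⊤}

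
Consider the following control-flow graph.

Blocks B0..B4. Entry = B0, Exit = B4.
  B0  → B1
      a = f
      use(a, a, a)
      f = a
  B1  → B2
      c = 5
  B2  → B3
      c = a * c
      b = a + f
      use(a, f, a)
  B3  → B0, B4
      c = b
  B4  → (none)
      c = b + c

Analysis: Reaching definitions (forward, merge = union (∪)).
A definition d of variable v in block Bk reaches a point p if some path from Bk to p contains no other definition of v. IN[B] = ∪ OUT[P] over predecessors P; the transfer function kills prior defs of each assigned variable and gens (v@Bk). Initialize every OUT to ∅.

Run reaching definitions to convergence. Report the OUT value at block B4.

Converged values:
  B0: | IN={a@B0, b@B2, c@B3, f@B0} | OUT={a@B0, b@B2, c@B3, f@B0}
  B1: | IN={a@B0, b@B2, c@B3, f@B0} | OUT={a@B0, b@B2, c@B1, f@B0}
  B2: | IN={a@B0, b@B2, c@B1, f@B0} | OUT={a@B0, b@B2, c@B2, f@B0}
  B3: | IN={a@B0, b@B2, c@B2, f@B0} | OUT={a@B0, b@B2, c@B3, f@B0}
  B4: | IN={a@B0, b@B2, c@B3, f@B0} | OUT={a@B0, b@B2, c@B4, f@B0}

Merge at B4: IN[B4] = OUT[B3] = {a@B0, b@B2, c@B3, f@B0}
Applying B4's transfer function to that IN value gives OUT[B4] (row B4 above).

Answer: {a@B0, b@B2, c@B4, f@B0}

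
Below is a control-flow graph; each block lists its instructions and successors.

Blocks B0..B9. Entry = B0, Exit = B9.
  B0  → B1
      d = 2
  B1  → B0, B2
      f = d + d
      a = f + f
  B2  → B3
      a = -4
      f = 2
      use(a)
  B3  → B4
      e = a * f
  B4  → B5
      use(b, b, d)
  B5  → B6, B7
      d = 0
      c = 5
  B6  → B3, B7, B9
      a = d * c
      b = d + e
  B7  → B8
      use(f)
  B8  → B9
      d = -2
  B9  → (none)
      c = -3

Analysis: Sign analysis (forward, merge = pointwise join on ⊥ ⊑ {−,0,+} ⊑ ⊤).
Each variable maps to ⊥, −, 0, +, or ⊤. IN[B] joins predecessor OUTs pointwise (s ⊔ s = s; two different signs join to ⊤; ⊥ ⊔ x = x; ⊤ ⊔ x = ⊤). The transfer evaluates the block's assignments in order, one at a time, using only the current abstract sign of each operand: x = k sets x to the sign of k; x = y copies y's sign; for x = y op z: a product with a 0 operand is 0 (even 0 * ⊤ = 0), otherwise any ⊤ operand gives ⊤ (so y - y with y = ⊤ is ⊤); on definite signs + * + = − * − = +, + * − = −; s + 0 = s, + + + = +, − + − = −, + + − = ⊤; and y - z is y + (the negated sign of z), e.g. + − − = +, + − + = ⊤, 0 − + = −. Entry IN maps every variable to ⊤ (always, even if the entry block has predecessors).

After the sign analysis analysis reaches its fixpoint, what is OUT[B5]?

Converged values:
  B0:  IN=(all ⊤)  OUT={d:+; rest ⊤}
  B1:  IN={d:+; rest ⊤}  OUT={a:+, d:+, f:+; rest ⊤}
  B2:  IN={a:+, d:+, f:+; rest ⊤}  OUT={a:-, d:+, f:+; rest ⊤}
  B3:  IN={f:+; rest ⊤}  OUT={f:+; rest ⊤}
  B4:  IN={f:+; rest ⊤}  OUT={f:+; rest ⊤}
  B5:  IN={f:+; rest ⊤}  OUT={c:+, d:0, f:+; rest ⊤}
  B6:  IN={c:+, d:0, f:+; rest ⊤}  OUT={a:0, c:+, d:0, f:+; rest ⊤}
  B7:  IN={c:+, d:0, f:+; rest ⊤}  OUT={c:+, d:0, f:+; rest ⊤}
  B8:  IN={c:+, d:0, f:+; rest ⊤}  OUT={c:+, d:-, f:+; rest ⊤}
  B9:  IN={c:+, f:+; rest ⊤}  OUT={c:-, f:+; rest ⊤}

Merge at B5: IN[B5] = OUT[B4] = {a: ⊤, b: ⊤, c: ⊤, d: ⊤, e: ⊤, f: +}
Applying B5's transfer function to that IN value gives OUT[B5] (row B5 above).

Answer: {a: ⊤, b: ⊤, c: +, d: 0, e: ⊤, f: +}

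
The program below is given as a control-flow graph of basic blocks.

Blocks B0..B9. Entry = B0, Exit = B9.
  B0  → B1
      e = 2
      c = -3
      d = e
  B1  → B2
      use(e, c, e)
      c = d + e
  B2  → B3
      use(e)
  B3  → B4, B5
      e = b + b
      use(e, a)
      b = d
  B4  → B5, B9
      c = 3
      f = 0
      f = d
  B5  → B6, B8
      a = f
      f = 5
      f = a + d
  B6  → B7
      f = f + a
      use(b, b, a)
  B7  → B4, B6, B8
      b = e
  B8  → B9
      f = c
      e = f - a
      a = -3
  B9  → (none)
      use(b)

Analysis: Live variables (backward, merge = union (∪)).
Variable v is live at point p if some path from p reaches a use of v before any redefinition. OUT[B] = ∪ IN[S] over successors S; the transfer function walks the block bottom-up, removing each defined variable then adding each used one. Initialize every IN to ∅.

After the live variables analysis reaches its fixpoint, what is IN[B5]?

Answer: {b, c, d, e, f}

Trace:
Per-block solution:
  B0: | IN={a, b, f} | OUT={a, b, c, d, e, f}
  B1: | IN={a, b, c, d, e, f} | OUT={a, b, c, d, e, f}
  B2: | IN={a, b, c, d, e, f} | OUT={a, b, c, d, f}
  B3: | IN={a, b, c, d, f} | OUT={b, c, d, e, f}
  B4: | IN={b, d, e} | OUT={b, c, d, e, f}
  B5: | IN={b, c, d, e, f} | OUT={a, b, c, d, e, f}
  B6: | IN={a, b, c, d, e, f} | OUT={a, c, d, e, f}
  B7: | IN={a, c, d, e, f} | OUT={a, b, c, d, e, f}
  B8: | IN={a, b, c} | OUT={b}
  B9: | IN={b} | OUT={}

Merge at B5: OUT[B5] = IN[B6] ⊔ IN[B8] = {a, b, c, d, e, f}
Applying B5's transfer function to that OUT value gives IN[B5] (row B5 above).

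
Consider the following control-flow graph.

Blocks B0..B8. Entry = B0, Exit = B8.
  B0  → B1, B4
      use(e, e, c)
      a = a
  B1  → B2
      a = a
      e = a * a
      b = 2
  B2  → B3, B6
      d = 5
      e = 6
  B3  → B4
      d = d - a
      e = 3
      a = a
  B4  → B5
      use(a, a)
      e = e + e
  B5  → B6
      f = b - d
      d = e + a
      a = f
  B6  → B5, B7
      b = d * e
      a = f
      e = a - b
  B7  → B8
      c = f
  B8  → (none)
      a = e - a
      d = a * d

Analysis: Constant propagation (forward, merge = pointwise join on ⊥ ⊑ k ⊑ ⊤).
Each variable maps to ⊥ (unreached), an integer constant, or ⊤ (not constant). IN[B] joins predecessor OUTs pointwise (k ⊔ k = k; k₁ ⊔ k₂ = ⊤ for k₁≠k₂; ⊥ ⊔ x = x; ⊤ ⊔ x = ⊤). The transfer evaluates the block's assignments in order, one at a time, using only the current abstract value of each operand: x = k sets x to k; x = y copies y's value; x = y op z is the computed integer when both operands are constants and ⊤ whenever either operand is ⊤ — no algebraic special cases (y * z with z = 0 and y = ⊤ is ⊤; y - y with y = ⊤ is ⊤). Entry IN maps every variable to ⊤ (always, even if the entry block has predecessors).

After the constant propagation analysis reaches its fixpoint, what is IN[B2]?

Answer: {a: ⊤, b: 2, c: ⊤, d: ⊤, e: ⊤, f: ⊤}

Working:
Converged values:
  B0:   IN=(all ⊤)   OUT=(all ⊤)
  B1:   IN=(all ⊤)   OUT={b:2; rest ⊤}
  B2:   IN={b:2; rest ⊤}   OUT={b:2, d:5, e:6; rest ⊤}
  B3:   IN={b:2, d:5, e:6; rest ⊤}   OUT={b:2, e:3; rest ⊤}
  B4:   IN=(all ⊤)   OUT=(all ⊤)
  B5:   IN=(all ⊤)   OUT=(all ⊤)
  B6:   IN=(all ⊤)   OUT=(all ⊤)
  B7:   IN=(all ⊤)   OUT=(all ⊤)
  B8:   IN=(all ⊤)   OUT=(all ⊤)

Merge at B2: IN[B2] = OUT[B1] = {a: ⊤, b: 2, c: ⊤, d: ⊤, e: ⊤, f: ⊤}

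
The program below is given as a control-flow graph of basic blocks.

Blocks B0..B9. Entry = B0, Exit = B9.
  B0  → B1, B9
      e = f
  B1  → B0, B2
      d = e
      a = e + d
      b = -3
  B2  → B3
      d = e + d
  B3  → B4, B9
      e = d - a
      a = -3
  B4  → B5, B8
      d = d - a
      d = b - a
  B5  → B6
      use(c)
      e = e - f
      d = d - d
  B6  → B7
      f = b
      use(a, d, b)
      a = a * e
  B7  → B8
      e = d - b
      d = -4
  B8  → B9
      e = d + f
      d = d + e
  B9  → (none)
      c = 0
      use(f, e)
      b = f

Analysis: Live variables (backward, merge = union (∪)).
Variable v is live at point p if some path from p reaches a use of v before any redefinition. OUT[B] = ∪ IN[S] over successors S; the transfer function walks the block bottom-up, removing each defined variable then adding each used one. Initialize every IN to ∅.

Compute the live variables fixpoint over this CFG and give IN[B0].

Answer: {c, f}

Working:
Converged values:
  B0:  IN={c, f}  OUT={c, e, f}
  B1:  IN={c, e, f}  OUT={a, b, c, d, e, f}
  B2:  IN={a, b, c, d, e, f}  OUT={a, b, c, d, f}
  B3:  IN={a, b, c, d, f}  OUT={a, b, c, d, e, f}
  B4:  IN={a, b, c, d, e, f}  OUT={a, b, c, d, e, f}
  B5:  IN={a, b, c, d, e, f}  OUT={a, b, d, e}
  B6:  IN={a, b, d, e}  OUT={b, d, f}
  B7:  IN={b, d, f}  OUT={d, f}
  B8:  IN={d, f}  OUT={e, f}
  B9:  IN={e, f}  OUT={}

Merge at B0: OUT[B0] = IN[B1] ⊔ IN[B9] = {c, e, f}
Applying B0's transfer function to that OUT value gives IN[B0] (row B0 above).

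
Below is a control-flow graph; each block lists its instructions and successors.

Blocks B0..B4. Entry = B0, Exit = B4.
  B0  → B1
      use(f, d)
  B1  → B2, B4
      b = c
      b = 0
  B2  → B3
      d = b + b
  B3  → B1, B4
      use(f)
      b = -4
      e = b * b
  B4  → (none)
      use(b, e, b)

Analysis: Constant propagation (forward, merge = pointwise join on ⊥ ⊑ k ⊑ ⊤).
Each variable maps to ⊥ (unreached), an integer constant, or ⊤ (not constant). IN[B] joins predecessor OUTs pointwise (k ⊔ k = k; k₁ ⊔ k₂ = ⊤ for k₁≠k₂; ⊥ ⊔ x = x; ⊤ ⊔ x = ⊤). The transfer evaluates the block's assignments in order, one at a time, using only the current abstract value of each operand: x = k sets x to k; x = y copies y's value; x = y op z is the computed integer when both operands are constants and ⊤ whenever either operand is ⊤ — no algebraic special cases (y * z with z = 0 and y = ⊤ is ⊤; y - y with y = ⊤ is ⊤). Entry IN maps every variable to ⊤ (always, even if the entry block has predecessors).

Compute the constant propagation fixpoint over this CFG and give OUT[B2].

Fixpoint table:
  B0:  IN=(all ⊤)  OUT=(all ⊤)
  B1:  IN=(all ⊤)  OUT={b:0; rest ⊤}
  B2:  IN={b:0; rest ⊤}  OUT={b:0, d:0; rest ⊤}
  B3:  IN={b:0, d:0; rest ⊤}  OUT={b:-4, d:0, e:16; rest ⊤}
  B4:  IN=(all ⊤)  OUT=(all ⊤)

Merge at B2: IN[B2] = OUT[B1] = {a: ⊤, b: 0, c: ⊤, d: ⊤, e: ⊤, f: ⊤}
Applying B2's transfer function to that IN value gives OUT[B2] (row B2 above).

Answer: {a: ⊤, b: 0, c: ⊤, d: 0, e: ⊤, f: ⊤}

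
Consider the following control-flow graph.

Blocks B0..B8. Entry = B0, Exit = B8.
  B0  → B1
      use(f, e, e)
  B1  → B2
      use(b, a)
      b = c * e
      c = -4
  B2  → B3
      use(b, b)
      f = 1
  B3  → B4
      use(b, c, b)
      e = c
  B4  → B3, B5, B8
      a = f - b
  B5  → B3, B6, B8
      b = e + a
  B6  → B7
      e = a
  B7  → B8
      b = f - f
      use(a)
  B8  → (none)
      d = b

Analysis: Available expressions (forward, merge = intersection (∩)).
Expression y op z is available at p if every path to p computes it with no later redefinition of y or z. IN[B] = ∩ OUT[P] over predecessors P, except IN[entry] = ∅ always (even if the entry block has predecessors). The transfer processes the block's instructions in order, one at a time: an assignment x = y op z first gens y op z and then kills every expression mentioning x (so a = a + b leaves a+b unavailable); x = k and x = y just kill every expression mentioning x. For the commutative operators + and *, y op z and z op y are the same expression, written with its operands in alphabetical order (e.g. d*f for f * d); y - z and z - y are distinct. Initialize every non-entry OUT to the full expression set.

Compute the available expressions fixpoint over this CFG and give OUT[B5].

Converged values:
  B0:  IN={}  OUT={}
  B1:  IN={}  OUT={}
  B2:  IN={}  OUT={}
  B3:  IN={}  OUT={}
  B4:  IN={}  OUT={f-b}
  B5:  IN={f-b}  OUT={a+e}
  B6:  IN={a+e}  OUT={}
  B7:  IN={}  OUT={f-f}
  B8:  IN={}  OUT={}

Merge at B5: IN[B5] = OUT[B4] = {f-b}
Applying B5's transfer function to that IN value gives OUT[B5] (row B5 above).

Answer: {a+e}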